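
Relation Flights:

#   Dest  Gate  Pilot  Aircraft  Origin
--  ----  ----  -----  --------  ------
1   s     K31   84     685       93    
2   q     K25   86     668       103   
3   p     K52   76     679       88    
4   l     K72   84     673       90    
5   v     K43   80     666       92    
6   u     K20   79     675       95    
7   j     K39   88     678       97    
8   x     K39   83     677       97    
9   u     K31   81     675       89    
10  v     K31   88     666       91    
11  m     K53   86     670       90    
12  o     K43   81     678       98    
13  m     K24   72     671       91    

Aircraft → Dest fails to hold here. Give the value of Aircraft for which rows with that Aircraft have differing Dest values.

678

Aircraft=685: row 1 → Dest = s ✓
Aircraft=668: row 2 → Dest = q ✓
Aircraft=679: row 3 → Dest = p ✓
Aircraft=673: row 4 → Dest = l ✓
Aircraft=666: rows 5, 10 → Dest = v, v ✓
Aircraft=675: rows 6, 9 → Dest = u, u ✓
Aircraft=678: rows 7, 12 → Dest takes values {j, o} — violation
Aircraft=677: row 8 → Dest = x ✓
Aircraft=670: row 11 → Dest = m ✓
Aircraft=671: row 13 → Dest = m ✓
The only Aircraft value with inconsistent Dest is Aircraft=678.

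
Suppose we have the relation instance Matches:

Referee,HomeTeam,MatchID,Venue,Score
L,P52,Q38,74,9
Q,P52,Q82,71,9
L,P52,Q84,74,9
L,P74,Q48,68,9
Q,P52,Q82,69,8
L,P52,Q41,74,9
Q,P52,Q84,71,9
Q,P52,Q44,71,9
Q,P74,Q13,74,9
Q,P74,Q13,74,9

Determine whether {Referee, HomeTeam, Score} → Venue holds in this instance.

Yes

(Referee=L, HomeTeam=P52, Score=9): 3 rows → Venue = 74, 74, 74 ✓
(Referee=Q, HomeTeam=P52, Score=9): 3 rows → Venue = 71, 71, 71 ✓
(Referee=L, HomeTeam=P74, Score=9): 1 row → Venue = 68 ✓
(Referee=Q, HomeTeam=P52, Score=8): 1 row → Venue = 69 ✓
(Referee=Q, HomeTeam=P74, Score=9): 2 rows → Venue = 74, 74 ✓
Every {Referee, HomeTeam, Score} value is associated with a single Venue value, so {Referee, HomeTeam, Score} → Venue holds.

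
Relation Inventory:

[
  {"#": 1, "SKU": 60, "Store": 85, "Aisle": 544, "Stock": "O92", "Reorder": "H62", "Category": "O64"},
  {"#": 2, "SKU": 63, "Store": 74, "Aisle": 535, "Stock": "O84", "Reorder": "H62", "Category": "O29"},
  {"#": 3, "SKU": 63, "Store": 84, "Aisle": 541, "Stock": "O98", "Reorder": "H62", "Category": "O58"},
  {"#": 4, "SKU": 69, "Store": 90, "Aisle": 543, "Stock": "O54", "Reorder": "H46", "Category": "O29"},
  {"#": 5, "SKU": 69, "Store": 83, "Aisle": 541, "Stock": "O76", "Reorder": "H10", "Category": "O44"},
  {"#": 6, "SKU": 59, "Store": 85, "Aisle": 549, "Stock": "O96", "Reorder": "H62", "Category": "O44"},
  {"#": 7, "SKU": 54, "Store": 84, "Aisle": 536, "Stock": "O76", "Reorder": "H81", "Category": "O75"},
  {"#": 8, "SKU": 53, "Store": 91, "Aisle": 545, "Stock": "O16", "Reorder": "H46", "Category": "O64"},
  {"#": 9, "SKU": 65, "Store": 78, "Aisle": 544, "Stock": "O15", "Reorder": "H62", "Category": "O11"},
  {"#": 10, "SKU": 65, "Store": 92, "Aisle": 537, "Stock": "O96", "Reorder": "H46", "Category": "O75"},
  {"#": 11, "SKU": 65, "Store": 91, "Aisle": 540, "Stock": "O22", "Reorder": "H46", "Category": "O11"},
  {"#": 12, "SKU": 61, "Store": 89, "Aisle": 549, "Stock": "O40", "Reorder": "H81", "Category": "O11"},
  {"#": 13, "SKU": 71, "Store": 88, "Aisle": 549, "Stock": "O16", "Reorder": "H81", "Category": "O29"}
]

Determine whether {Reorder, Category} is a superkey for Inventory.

All 13 rows have distinct {Reorder, Category} values, so {Reorder, Category} → (all attributes) holds and {Reorder, Category} is a superkey.

Yes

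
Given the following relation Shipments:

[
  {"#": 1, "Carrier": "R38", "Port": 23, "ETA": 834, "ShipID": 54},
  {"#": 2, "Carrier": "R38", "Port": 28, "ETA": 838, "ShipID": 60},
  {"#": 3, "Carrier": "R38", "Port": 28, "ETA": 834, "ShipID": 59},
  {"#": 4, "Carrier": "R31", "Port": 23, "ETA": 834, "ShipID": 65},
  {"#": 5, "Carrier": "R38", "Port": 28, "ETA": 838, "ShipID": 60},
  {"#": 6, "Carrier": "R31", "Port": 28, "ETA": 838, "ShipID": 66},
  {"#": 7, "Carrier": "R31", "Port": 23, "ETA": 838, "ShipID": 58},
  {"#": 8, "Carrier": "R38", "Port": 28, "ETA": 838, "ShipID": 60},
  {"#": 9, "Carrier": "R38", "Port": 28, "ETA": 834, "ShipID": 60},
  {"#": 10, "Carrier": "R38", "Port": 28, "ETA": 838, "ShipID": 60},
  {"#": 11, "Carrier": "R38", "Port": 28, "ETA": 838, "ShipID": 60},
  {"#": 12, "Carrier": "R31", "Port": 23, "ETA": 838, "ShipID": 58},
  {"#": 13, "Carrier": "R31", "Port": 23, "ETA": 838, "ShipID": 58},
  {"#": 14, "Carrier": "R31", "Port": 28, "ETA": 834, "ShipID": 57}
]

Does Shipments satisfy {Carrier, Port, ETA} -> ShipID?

(Carrier=R38, Port=23, ETA=834): row 1 → ShipID = 54 ✓
(Carrier=R38, Port=28, ETA=838): rows 2, 5, 8, 10, 11 → ShipID = 60, 60, 60, 60, 60 ✓
(Carrier=R38, Port=28, ETA=834): rows 3, 9 → ShipID takes values {59, 60} — violation
(Carrier=R31, Port=23, ETA=834): row 4 → ShipID = 65 ✓
(Carrier=R31, Port=28, ETA=838): row 6 → ShipID = 66 ✓
(Carrier=R31, Port=23, ETA=838): rows 7, 12, 13 → ShipID = 58, 58, 58 ✓
(Carrier=R31, Port=28, ETA=834): row 14 → ShipID = 57 ✓
Two rows agree on {Carrier, Port, ETA} but differ on ShipID, so {Carrier, Port, ETA} -> ShipID does not hold.

No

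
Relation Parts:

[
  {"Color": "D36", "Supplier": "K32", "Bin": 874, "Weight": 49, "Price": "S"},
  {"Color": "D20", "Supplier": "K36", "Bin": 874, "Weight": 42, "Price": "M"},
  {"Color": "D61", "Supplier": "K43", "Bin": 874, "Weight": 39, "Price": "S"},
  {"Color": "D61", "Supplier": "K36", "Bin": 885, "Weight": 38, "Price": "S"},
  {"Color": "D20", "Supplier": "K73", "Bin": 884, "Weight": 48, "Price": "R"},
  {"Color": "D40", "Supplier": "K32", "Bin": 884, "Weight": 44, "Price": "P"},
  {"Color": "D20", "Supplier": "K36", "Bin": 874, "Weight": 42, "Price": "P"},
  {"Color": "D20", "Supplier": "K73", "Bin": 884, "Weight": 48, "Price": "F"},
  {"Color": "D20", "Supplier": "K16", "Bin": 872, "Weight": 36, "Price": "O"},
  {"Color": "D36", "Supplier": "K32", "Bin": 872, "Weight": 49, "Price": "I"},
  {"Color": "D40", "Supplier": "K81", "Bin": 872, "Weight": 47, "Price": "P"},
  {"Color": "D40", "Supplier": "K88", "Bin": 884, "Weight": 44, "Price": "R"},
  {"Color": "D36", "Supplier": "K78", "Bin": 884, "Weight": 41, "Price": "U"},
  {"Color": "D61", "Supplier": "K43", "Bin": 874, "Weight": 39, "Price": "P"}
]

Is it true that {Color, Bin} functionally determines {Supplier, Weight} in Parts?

(Color=D36, Bin=874): 1 row → {Supplier,Weight} = (K32, 49) ✓
(Color=D20, Bin=874): 2 rows → {Supplier,Weight} = (K36, 42), (K36, 42) ✓
(Color=D61, Bin=874): 2 rows → {Supplier,Weight} = (K43, 39), (K43, 39) ✓
(Color=D61, Bin=885): 1 row → {Supplier,Weight} = (K36, 38) ✓
(Color=D20, Bin=884): 2 rows → {Supplier,Weight} = (K73, 48), (K73, 48) ✓
(Color=D40, Bin=884): 2 rows → {Supplier,Weight} takes values {(K32, 44), (K88, 44)} — violation
(Color=D20, Bin=872): 1 row → {Supplier,Weight} = (K16, 36) ✓
(Color=D36, Bin=872): 1 row → {Supplier,Weight} = (K32, 49) ✓
(Color=D40, Bin=872): 1 row → {Supplier,Weight} = (K81, 47) ✓
(Color=D36, Bin=884): 1 row → {Supplier,Weight} = (K78, 41) ✓
Two rows agree on {Color, Bin} but differ on {Supplier, Weight}, so {Color, Bin} → {Supplier, Weight} does not hold.

No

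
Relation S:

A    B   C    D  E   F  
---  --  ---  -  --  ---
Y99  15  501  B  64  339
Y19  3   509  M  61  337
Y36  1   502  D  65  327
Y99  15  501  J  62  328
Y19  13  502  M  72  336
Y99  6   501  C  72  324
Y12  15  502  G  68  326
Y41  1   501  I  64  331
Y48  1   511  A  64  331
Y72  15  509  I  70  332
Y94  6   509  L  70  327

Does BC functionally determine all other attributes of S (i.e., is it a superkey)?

No

Two distinct rows share (B=15, C=501), so BC does not determine every attribute — not a superkey.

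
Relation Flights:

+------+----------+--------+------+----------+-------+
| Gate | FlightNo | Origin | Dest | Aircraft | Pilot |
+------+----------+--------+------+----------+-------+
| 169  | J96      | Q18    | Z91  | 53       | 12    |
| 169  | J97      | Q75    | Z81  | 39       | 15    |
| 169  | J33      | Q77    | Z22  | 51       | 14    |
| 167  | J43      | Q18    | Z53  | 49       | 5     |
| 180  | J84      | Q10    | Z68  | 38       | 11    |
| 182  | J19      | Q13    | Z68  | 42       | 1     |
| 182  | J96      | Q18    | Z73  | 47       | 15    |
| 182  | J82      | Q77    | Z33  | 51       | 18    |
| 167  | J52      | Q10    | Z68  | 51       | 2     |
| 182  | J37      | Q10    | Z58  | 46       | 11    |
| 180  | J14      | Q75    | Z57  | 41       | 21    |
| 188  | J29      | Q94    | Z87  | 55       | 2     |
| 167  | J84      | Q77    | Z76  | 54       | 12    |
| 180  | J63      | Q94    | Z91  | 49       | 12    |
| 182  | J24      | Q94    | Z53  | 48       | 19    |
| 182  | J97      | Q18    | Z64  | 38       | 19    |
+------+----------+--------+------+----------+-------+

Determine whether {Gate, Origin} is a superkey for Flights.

No

Two distinct rows share (Gate=182, Origin=Q18), so {Gate, Origin} does not determine every attribute — not a superkey.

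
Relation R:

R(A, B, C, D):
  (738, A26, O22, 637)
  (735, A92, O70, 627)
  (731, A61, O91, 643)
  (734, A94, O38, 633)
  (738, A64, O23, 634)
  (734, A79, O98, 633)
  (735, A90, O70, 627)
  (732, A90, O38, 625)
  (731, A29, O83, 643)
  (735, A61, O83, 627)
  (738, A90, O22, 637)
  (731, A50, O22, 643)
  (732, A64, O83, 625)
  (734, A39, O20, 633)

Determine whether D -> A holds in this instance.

Yes

D=637: 2 rows → A = 738, 738 ✓
D=627: 3 rows → A = 735, 735, 735 ✓
D=643: 3 rows → A = 731, 731, 731 ✓
D=633: 3 rows → A = 734, 734, 734 ✓
D=634: 1 row → A = 738 ✓
D=625: 2 rows → A = 732, 732 ✓
Every D value is associated with a single A value, so D -> A holds.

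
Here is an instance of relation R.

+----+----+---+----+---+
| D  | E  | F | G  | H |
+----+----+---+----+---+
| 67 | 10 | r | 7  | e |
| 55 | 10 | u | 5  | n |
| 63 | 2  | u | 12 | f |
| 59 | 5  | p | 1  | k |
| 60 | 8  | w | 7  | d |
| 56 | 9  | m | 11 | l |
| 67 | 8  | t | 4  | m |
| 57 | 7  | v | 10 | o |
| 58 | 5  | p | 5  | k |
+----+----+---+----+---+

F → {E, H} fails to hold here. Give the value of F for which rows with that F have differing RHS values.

F=r: 1 row → {E,H} = (10, e) ✓
F=u: 2 rows → {E,H} takes values {(10, n), (2, f)} — violation
F=p: 2 rows → {E,H} = (5, k), (5, k) ✓
F=w: 1 row → {E,H} = (8, d) ✓
F=m: 1 row → {E,H} = (9, l) ✓
F=t: 1 row → {E,H} = (8, m) ✓
F=v: 1 row → {E,H} = (7, o) ✓
The only F value with inconsistent RHS is F=u.

u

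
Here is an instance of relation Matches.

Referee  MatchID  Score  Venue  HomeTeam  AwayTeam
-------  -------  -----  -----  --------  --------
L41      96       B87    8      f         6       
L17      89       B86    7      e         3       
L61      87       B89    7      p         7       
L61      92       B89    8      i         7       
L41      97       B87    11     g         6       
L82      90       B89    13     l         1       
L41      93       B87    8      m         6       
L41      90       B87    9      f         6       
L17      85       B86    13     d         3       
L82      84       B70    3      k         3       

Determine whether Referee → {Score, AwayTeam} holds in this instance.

Referee=L41: 4 rows → {Score,AwayTeam} = (B87, 6), (B87, 6), (B87, 6), (B87, 6) ✓
Referee=L17: 2 rows → {Score,AwayTeam} = (B86, 3), (B86, 3) ✓
Referee=L61: 2 rows → {Score,AwayTeam} = (B89, 7), (B89, 7) ✓
Referee=L82: 2 rows → {Score,AwayTeam} takes values {(B89, 1), (B70, 3)} — violation
Two rows agree on Referee but differ on {Score, AwayTeam}, so Referee → {Score, AwayTeam} does not hold.

No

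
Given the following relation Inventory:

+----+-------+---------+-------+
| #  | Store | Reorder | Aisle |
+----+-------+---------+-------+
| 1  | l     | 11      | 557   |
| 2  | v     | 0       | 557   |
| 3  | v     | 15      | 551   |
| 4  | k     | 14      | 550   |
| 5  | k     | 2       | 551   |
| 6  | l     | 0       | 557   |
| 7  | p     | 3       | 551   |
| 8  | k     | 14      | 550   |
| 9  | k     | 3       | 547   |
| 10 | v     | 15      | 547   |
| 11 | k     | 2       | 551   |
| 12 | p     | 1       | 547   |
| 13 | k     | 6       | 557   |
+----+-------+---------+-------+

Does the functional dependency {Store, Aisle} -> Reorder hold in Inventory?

No

(Store=l, Aisle=557): rows 1, 6 → Reorder takes values {11, 0} — violation
(Store=v, Aisle=557): row 2 → Reorder = 0 ✓
(Store=v, Aisle=551): row 3 → Reorder = 15 ✓
(Store=k, Aisle=550): rows 4, 8 → Reorder = 14, 14 ✓
(Store=k, Aisle=551): rows 5, 11 → Reorder = 2, 2 ✓
(Store=p, Aisle=551): row 7 → Reorder = 3 ✓
(Store=k, Aisle=547): row 9 → Reorder = 3 ✓
(Store=v, Aisle=547): row 10 → Reorder = 15 ✓
(Store=p, Aisle=547): row 12 → Reorder = 1 ✓
(Store=k, Aisle=557): row 13 → Reorder = 6 ✓
Two rows agree on {Store, Aisle} but differ on Reorder, so {Store, Aisle} -> Reorder does not hold.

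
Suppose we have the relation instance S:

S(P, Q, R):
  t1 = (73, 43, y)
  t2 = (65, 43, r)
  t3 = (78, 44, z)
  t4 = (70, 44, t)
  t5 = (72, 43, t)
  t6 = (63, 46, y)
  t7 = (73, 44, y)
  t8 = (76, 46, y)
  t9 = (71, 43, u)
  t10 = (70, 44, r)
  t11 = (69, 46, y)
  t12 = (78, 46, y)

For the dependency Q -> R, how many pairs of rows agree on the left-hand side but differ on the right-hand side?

Q=43: violating pairs (1,2), (1,5), (1,9), (2,5), (2,9), (5,9) — 6 pairs.
Q=44: violating pairs (3,4), (3,7), (3,10), (4,7), (4,10), (7,10) — 6 pairs.
Q=46: all 4 rows agree on R — 0 pairs.

12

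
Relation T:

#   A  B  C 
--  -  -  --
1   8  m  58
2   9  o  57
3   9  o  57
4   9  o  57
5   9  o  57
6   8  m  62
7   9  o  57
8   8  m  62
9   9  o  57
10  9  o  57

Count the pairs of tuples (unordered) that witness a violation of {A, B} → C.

(A=8, B=m): violating pairs (1,6), (1,8) — 2 pairs.
(A=9, B=o): all 7 rows agree on C — 0 pairs.

2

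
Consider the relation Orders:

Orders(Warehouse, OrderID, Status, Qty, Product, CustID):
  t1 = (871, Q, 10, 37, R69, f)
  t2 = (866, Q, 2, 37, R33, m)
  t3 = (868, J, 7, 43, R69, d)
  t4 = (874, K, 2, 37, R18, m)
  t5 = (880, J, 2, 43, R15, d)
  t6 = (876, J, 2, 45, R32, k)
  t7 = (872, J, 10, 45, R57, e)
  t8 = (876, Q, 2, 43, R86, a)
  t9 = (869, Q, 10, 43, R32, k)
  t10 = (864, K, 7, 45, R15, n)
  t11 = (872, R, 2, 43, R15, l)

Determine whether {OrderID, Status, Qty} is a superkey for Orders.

All 11 rows have distinct {OrderID, Status, Qty} values, so {OrderID, Status, Qty} → (all attributes) holds and {OrderID, Status, Qty} is a superkey.

Yes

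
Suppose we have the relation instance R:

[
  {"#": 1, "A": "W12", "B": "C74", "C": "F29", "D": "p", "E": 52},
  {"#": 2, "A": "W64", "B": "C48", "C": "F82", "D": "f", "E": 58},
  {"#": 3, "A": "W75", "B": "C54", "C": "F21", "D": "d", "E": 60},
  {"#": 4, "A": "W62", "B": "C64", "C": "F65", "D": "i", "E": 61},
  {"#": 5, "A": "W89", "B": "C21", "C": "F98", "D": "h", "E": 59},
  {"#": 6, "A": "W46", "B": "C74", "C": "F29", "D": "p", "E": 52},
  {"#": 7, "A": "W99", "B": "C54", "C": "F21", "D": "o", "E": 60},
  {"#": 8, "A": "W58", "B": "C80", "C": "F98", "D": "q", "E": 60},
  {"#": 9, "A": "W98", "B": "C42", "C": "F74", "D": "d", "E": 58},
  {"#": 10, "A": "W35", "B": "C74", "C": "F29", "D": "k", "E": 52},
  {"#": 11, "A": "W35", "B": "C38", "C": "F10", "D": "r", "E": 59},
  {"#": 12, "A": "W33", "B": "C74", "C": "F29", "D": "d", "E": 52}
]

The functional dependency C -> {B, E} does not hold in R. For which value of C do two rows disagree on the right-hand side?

F98

C=F29: rows 1, 6, 10, 12 → {B,E} = (C74, 52), (C74, 52), (C74, 52), (C74, 52) ✓
C=F82: row 2 → {B,E} = (C48, 58) ✓
C=F21: rows 3, 7 → {B,E} = (C54, 60), (C54, 60) ✓
C=F65: row 4 → {B,E} = (C64, 61) ✓
C=F98: rows 5, 8 → {B,E} takes values {(C21, 59), (C80, 60)} — violation
C=F74: row 9 → {B,E} = (C42, 58) ✓
C=F10: row 11 → {B,E} = (C38, 59) ✓
The only C value with inconsistent RHS is C=F98.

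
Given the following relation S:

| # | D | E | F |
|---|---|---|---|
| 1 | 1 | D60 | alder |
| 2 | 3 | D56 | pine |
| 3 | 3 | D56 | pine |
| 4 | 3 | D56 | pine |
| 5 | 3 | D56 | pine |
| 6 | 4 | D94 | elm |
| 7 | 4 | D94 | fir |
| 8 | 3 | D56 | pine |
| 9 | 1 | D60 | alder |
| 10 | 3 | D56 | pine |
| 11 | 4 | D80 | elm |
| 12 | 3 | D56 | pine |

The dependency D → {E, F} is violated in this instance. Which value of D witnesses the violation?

D=1: rows 1, 9 → {E,F} = (D60, alder), (D60, alder) ✓
D=3: rows 2, 3, 4, 5, 8, 10, 12 → {E,F} = (D56, pine), (D56, pine), (D56, pine), (D56, pine), (D56, pine), (D56, pine), (D56, pine) ✓
D=4: rows 6, 7, 11 → {E,F} takes values {(D94, elm), (D94, fir), (D80, elm)} — violation
The only D value with inconsistent RHS is D=4.

4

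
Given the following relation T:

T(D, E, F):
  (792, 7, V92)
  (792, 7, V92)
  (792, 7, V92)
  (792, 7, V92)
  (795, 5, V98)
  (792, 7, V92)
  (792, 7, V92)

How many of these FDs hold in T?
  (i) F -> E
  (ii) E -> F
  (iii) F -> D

(i) F -> E: every LHS value maps to a single RHS value — holds.
(ii) E -> F: every LHS value maps to a single RHS value — holds.
(iii) F -> D: every LHS value maps to a single RHS value — holds.
3 of the 3 dependencies hold.

3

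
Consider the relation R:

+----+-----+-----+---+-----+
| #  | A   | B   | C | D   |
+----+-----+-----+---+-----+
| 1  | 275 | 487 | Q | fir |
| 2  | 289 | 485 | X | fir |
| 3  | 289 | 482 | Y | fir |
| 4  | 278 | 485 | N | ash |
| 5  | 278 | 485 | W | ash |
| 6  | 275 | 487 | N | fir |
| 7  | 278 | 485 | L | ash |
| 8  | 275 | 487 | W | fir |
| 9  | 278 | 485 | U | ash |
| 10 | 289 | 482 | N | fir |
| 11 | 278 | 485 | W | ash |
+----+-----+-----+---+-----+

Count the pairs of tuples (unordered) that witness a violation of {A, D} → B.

2

(A=275, D=fir): all 3 rows agree on B — 0 pairs.
(A=289, D=fir): violating pairs (2,3), (2,10) — 2 pairs.
(A=278, D=ash): all 5 rows agree on B — 0 pairs.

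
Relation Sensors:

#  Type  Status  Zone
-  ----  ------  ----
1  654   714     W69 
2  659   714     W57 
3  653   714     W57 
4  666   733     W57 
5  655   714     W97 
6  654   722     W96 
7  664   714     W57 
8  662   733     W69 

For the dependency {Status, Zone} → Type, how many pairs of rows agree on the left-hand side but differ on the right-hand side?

(Status=714, Zone=W57): violating pairs (2,3), (2,7), (3,7) — 3 pairs.

3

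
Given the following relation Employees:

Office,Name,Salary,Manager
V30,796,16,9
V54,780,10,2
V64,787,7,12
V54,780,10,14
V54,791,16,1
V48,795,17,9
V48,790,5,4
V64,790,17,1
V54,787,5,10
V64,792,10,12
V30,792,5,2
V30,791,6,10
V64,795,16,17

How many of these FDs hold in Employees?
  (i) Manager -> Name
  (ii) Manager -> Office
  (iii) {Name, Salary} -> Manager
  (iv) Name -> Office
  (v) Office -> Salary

0

(i) Manager -> Name: Manager=9: 2 rows → Name takes values {796, 795} — violation; Manager=2: 2 rows → Name takes values {780, 792} — violation; Manager=12: 2 rows → Name takes values {787, 792} — violation; Manager=1: 2 rows → Name takes values {791, 790} — violation; Manager=10: 2 rows → Name takes values {787, 791} — violation — fails.
(ii) Manager -> Office: Manager=9: 2 rows → Office takes values {V30, V48} — violation; Manager=2: 2 rows → Office takes values {V54, V30} — violation; Manager=1: 2 rows → Office takes values {V54, V64} — violation; Manager=10: 2 rows → Office takes values {V54, V30} — violation — fails.
(iii) {Name, Salary} -> Manager: (Name=780, Salary=10): 2 rows → Manager takes values {2, 14} — violation — fails.
(iv) Name -> Office: Name=787: 2 rows → Office takes values {V64, V54} — violation; Name=791: 2 rows → Office takes values {V54, V30} — violation; Name=795: 2 rows → Office takes values {V48, V64} — violation; Name=790: 2 rows → Office takes values {V48, V64} — violation; Name=792: 2 rows → Office takes values {V64, V30} — violation — fails.
(v) Office -> Salary: Office=V30: 3 rows → Salary takes values {16, 5, 6} — violation; Office=V54: 4 rows → Salary takes values {10, 16, 5} — violation; Office=V64: 4 rows → Salary takes values {7, 17, 10, 16} — violation; Office=V48: 2 rows → Salary takes values {17, 5} — violation — fails.
None of the 5 dependencies hold.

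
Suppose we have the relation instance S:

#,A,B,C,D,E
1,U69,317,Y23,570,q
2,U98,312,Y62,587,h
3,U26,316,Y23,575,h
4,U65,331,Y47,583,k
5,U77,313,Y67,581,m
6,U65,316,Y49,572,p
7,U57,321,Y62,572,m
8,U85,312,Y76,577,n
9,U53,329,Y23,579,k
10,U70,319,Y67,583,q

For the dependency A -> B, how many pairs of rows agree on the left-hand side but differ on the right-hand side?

1

A=U65: violating pairs (4,6) — 1 pair.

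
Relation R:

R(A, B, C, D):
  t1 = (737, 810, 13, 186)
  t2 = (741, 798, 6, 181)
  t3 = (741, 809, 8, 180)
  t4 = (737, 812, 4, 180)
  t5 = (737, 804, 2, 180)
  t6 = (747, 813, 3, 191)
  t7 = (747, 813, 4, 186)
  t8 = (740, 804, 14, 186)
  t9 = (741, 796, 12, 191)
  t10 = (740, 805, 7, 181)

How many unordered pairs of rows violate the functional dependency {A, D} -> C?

(A=737, D=180): violating pairs (4,5) — 1 pair.

1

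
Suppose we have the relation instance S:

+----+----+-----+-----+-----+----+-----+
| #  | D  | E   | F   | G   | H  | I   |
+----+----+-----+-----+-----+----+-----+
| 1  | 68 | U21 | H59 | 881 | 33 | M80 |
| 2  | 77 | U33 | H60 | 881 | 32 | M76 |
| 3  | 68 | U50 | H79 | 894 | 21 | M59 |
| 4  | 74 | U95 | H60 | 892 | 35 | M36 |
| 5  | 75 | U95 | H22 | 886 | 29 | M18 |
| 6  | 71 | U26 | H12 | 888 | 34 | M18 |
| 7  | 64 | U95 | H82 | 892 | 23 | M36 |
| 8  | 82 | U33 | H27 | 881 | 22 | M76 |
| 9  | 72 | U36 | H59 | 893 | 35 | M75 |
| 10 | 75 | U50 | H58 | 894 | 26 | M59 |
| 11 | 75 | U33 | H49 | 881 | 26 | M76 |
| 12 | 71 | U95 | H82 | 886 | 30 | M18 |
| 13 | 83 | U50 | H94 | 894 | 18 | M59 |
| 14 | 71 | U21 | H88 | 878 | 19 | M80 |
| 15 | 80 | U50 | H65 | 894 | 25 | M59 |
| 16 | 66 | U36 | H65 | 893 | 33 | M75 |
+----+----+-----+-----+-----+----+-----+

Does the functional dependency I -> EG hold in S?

No

I=M80: rows 1, 14 → {E,G} takes values {(U21, 881), (U21, 878)} — violation
I=M76: rows 2, 8, 11 → {E,G} = (U33, 881), (U33, 881), (U33, 881) ✓
I=M59: rows 3, 10, 13, 15 → {E,G} = (U50, 894), (U50, 894), (U50, 894), (U50, 894) ✓
I=M36: rows 4, 7 → {E,G} = (U95, 892), (U95, 892) ✓
I=M18: rows 5, 6, 12 → {E,G} takes values {(U95, 886), (U26, 888)} — violation
I=M75: rows 9, 16 → {E,G} = (U36, 893), (U36, 893) ✓
Two rows agree on I but differ on EG, so I -> EG does not hold.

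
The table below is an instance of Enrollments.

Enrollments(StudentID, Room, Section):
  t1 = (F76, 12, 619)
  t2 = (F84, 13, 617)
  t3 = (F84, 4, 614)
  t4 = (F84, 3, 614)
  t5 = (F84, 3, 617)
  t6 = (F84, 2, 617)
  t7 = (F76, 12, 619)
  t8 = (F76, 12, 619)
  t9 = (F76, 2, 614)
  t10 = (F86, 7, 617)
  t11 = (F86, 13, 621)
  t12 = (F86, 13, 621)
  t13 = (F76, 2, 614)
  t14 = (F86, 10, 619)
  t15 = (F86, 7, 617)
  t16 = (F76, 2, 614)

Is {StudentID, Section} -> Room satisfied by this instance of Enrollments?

No

(StudentID=F76, Section=619): rows 1, 7, 8 → Room = 12, 12, 12 ✓
(StudentID=F84, Section=617): rows 2, 5, 6 → Room takes values {13, 3, 2} — violation
(StudentID=F84, Section=614): rows 3, 4 → Room takes values {4, 3} — violation
(StudentID=F76, Section=614): rows 9, 13, 16 → Room = 2, 2, 2 ✓
(StudentID=F86, Section=617): rows 10, 15 → Room = 7, 7 ✓
(StudentID=F86, Section=621): rows 11, 12 → Room = 13, 13 ✓
(StudentID=F86, Section=619): row 14 → Room = 10 ✓
Two rows agree on {StudentID, Section} but differ on Room, so {StudentID, Section} -> Room does not hold.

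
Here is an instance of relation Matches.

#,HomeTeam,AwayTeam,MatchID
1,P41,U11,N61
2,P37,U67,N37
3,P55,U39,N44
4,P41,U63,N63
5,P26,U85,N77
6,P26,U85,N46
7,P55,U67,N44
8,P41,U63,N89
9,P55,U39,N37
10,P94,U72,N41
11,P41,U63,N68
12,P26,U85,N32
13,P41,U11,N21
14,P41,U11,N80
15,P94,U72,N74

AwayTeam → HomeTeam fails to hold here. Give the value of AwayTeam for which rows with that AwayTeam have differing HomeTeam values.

U67

AwayTeam=U11: rows 1, 13, 14 → HomeTeam = P41, P41, P41 ✓
AwayTeam=U67: rows 2, 7 → HomeTeam takes values {P37, P55} — violation
AwayTeam=U39: rows 3, 9 → HomeTeam = P55, P55 ✓
AwayTeam=U63: rows 4, 8, 11 → HomeTeam = P41, P41, P41 ✓
AwayTeam=U85: rows 5, 6, 12 → HomeTeam = P26, P26, P26 ✓
AwayTeam=U72: rows 10, 15 → HomeTeam = P94, P94 ✓
The only AwayTeam value with inconsistent HomeTeam is AwayTeam=U67.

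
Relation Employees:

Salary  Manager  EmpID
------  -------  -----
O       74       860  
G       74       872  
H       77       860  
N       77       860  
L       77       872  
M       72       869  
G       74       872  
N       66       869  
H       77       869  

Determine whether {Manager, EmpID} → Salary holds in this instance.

(Manager=74, EmpID=860): 1 row → Salary = O ✓
(Manager=74, EmpID=872): 2 rows → Salary = G, G ✓
(Manager=77, EmpID=860): 2 rows → Salary takes values {H, N} — violation
(Manager=77, EmpID=872): 1 row → Salary = L ✓
(Manager=72, EmpID=869): 1 row → Salary = M ✓
(Manager=66, EmpID=869): 1 row → Salary = N ✓
(Manager=77, EmpID=869): 1 row → Salary = H ✓
Two rows agree on {Manager, EmpID} but differ on Salary, so {Manager, EmpID} → Salary does not hold.

No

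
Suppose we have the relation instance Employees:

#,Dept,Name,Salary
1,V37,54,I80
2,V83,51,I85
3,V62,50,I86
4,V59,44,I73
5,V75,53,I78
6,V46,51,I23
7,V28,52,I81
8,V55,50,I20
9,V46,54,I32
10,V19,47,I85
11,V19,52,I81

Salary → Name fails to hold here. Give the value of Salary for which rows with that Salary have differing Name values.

I85

Salary=I80: row 1 → Name = 54 ✓
Salary=I85: rows 2, 10 → Name takes values {51, 47} — violation
Salary=I86: row 3 → Name = 50 ✓
Salary=I73: row 4 → Name = 44 ✓
Salary=I78: row 5 → Name = 53 ✓
Salary=I23: row 6 → Name = 51 ✓
Salary=I81: rows 7, 11 → Name = 52, 52 ✓
Salary=I20: row 8 → Name = 50 ✓
Salary=I32: row 9 → Name = 54 ✓
The only Salary value with inconsistent Name is Salary=I85.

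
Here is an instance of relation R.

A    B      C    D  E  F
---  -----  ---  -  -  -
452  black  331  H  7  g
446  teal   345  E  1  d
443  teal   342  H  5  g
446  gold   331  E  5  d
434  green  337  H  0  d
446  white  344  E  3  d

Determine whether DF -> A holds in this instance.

(D=H, F=g): 2 rows → A takes values {452, 443} — violation
(D=E, F=d): 3 rows → A = 446, 446, 446 ✓
(D=H, F=d): 1 row → A = 434 ✓
Two rows agree on DF but differ on A, so DF -> A does not hold.

No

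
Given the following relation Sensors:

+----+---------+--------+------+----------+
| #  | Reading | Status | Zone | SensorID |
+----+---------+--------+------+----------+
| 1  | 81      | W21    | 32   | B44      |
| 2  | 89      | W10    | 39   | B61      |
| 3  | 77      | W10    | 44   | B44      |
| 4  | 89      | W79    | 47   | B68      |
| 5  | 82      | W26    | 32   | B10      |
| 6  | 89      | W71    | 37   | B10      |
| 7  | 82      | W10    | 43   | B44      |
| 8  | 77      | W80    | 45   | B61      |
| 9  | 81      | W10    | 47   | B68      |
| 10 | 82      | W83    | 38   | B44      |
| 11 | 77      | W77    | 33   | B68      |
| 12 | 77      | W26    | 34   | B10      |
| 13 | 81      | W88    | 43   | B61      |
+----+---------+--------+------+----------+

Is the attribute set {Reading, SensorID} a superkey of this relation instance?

Rows 7 and 10 have the same {Reading, SensorID} value (Reading=82, SensorID=B44) but are distinct tuples, so {Reading, SensorID} does not determine every attribute — not a superkey.

No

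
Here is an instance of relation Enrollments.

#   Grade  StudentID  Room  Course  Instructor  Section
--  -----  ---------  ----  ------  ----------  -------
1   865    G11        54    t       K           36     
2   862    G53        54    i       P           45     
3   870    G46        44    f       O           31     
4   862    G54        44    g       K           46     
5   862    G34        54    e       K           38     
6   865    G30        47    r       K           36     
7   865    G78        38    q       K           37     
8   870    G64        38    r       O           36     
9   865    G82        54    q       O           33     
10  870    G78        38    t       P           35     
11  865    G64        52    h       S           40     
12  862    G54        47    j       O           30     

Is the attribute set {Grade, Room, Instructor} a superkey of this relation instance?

All 12 rows have distinct {Grade, Room, Instructor} values, so {Grade, Room, Instructor} → (all attributes) holds and {Grade, Room, Instructor} is a superkey.

Yes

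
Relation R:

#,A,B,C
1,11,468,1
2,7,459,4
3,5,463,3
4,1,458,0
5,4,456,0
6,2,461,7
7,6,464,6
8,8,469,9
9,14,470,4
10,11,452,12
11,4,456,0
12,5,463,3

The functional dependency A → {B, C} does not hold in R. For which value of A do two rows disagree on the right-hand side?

11

A=11: rows 1, 10 → {B,C} takes values {(468, 1), (452, 12)} — violation
A=7: row 2 → {B,C} = (459, 4) ✓
A=5: rows 3, 12 → {B,C} = (463, 3), (463, 3) ✓
A=1: row 4 → {B,C} = (458, 0) ✓
A=4: rows 5, 11 → {B,C} = (456, 0), (456, 0) ✓
A=2: row 6 → {B,C} = (461, 7) ✓
A=6: row 7 → {B,C} = (464, 6) ✓
A=8: row 8 → {B,C} = (469, 9) ✓
A=14: row 9 → {B,C} = (470, 4) ✓
The only A value with inconsistent RHS is A=11.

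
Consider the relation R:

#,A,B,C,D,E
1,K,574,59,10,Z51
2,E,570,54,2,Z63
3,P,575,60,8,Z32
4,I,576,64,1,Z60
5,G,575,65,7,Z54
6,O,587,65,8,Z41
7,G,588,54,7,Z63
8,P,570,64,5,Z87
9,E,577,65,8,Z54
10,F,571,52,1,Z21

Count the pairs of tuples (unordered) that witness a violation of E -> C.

0

E=Z63: all 2 rows agree on C — 0 pairs.
E=Z54: all 2 rows agree on C — 0 pairs.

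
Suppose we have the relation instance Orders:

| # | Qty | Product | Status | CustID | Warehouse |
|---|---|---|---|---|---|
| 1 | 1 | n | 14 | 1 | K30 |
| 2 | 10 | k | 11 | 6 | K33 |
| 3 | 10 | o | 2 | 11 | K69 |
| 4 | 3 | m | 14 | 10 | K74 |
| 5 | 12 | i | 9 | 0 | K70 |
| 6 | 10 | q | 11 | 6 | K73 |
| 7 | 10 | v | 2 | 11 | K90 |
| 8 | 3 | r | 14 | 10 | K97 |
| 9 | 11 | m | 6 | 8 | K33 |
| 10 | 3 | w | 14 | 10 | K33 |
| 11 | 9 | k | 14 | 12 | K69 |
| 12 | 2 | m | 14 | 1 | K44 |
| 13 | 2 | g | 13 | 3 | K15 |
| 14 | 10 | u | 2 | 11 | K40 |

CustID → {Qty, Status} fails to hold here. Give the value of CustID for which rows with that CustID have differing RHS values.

1

CustID=1: rows 1, 12 → {Qty,Status} takes values {(1, 14), (2, 14)} — violation
CustID=6: rows 2, 6 → {Qty,Status} = (10, 11), (10, 11) ✓
CustID=11: rows 3, 7, 14 → {Qty,Status} = (10, 2), (10, 2), (10, 2) ✓
CustID=10: rows 4, 8, 10 → {Qty,Status} = (3, 14), (3, 14), (3, 14) ✓
CustID=0: row 5 → {Qty,Status} = (12, 9) ✓
CustID=8: row 9 → {Qty,Status} = (11, 6) ✓
CustID=12: row 11 → {Qty,Status} = (9, 14) ✓
CustID=3: row 13 → {Qty,Status} = (2, 13) ✓
The only CustID value with inconsistent RHS is CustID=1.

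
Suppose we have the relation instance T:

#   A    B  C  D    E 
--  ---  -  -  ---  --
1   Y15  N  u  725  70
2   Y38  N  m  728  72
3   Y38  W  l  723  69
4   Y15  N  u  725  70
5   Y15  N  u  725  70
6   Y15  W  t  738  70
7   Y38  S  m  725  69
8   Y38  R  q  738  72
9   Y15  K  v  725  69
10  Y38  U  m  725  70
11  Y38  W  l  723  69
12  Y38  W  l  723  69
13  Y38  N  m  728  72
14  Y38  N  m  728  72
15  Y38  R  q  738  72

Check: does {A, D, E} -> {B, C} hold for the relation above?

(A=Y15, D=725, E=70): rows 1, 4, 5 → {B,C} = (N, u), (N, u), (N, u) ✓
(A=Y38, D=728, E=72): rows 2, 13, 14 → {B,C} = (N, m), (N, m), (N, m) ✓
(A=Y38, D=723, E=69): rows 3, 11, 12 → {B,C} = (W, l), (W, l), (W, l) ✓
(A=Y15, D=738, E=70): row 6 → {B,C} = (W, t) ✓
(A=Y38, D=725, E=69): row 7 → {B,C} = (S, m) ✓
(A=Y38, D=738, E=72): rows 8, 15 → {B,C} = (R, q), (R, q) ✓
(A=Y15, D=725, E=69): row 9 → {B,C} = (K, v) ✓
(A=Y38, D=725, E=70): row 10 → {B,C} = (U, m) ✓
Every {A, D, E} value is associated with a single {B, C} value, so {A, D, E} -> {B, C} holds.

Yes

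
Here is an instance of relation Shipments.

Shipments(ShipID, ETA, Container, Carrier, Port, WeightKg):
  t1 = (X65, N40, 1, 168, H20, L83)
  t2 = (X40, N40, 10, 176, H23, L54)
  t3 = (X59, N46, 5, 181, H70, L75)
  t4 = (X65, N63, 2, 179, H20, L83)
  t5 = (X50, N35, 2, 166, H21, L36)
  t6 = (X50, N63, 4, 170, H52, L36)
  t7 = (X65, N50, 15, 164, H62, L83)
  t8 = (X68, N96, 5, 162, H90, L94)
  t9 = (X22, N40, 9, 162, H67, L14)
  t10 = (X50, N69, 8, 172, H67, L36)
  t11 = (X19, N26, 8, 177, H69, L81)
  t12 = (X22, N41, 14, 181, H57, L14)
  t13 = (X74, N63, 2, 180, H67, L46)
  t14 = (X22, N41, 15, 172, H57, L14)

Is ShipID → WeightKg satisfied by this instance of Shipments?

Yes

ShipID=X65: rows 1, 4, 7 → WeightKg = L83, L83, L83 ✓
ShipID=X40: row 2 → WeightKg = L54 ✓
ShipID=X59: row 3 → WeightKg = L75 ✓
ShipID=X50: rows 5, 6, 10 → WeightKg = L36, L36, L36 ✓
ShipID=X68: row 8 → WeightKg = L94 ✓
ShipID=X22: rows 9, 12, 14 → WeightKg = L14, L14, L14 ✓
ShipID=X19: row 11 → WeightKg = L81 ✓
ShipID=X74: row 13 → WeightKg = L46 ✓
Every ShipID value is associated with a single WeightKg value, so ShipID → WeightKg holds.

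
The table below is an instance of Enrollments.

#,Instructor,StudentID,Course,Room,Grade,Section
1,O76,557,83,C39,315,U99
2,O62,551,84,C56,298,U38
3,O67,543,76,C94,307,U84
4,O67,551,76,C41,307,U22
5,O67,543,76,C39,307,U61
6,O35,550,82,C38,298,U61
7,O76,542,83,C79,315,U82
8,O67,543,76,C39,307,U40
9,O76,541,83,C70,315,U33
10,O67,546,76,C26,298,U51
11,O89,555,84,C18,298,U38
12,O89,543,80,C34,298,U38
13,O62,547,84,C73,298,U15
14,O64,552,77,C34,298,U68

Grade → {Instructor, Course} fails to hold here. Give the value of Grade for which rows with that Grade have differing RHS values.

Grade=315: rows 1, 7, 9 → {Instructor,Course} = (O76, 83), (O76, 83), (O76, 83) ✓
Grade=298: rows 2, 6, 10, 11, 12, 13, 14 → {Instructor,Course} takes values {(O62, 84), (O35, 82), (O67, 76), (O89, 84), (O89, 80), (O64, 77)} — violation
Grade=307: rows 3, 4, 5, 8 → {Instructor,Course} = (O67, 76), (O67, 76), (O67, 76), (O67, 76) ✓
The only Grade value with inconsistent RHS is Grade=298.

298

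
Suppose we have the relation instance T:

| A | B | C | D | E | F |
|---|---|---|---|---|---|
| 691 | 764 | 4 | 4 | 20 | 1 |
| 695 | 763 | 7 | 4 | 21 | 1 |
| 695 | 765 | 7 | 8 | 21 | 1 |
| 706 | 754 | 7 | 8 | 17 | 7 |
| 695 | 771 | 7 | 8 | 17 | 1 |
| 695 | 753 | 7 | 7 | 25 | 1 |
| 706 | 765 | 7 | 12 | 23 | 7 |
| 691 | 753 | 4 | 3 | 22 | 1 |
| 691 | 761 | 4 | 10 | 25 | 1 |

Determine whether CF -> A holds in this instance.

(C=4, F=1): 3 rows → A = 691, 691, 691 ✓
(C=7, F=1): 4 rows → A = 695, 695, 695, 695 ✓
(C=7, F=7): 2 rows → A = 706, 706 ✓
Every CF value is associated with a single A value, so CF -> A holds.

Yes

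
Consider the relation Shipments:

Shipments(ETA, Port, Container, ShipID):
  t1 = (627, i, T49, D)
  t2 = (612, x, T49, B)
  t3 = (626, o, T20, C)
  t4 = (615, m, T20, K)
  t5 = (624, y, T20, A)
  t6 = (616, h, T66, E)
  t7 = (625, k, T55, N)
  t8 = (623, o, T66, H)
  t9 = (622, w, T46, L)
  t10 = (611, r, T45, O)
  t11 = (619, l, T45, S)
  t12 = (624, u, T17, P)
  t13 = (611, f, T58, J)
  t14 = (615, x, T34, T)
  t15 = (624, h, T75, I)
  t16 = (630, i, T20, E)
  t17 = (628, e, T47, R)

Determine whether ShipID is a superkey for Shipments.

No

Rows 6 and 16 have the same ShipID value ShipID=E but are distinct tuples, so ShipID does not determine every attribute — not a superkey.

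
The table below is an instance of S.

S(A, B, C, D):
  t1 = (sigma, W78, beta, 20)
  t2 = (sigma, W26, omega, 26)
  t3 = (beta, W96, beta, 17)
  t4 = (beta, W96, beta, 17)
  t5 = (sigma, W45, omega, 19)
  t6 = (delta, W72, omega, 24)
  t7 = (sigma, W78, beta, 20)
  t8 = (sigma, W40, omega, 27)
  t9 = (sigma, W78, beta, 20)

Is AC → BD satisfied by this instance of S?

(A=sigma, C=beta): rows 1, 7, 9 → {B,D} = (W78, 20), (W78, 20), (W78, 20) ✓
(A=sigma, C=omega): rows 2, 5, 8 → {B,D} takes values {(W26, 26), (W45, 19), (W40, 27)} — violation
(A=beta, C=beta): rows 3, 4 → {B,D} = (W96, 17), (W96, 17) ✓
(A=delta, C=omega): row 6 → {B,D} = (W72, 24) ✓
Two rows agree on AC but differ on BD, so AC → BD does not hold.

No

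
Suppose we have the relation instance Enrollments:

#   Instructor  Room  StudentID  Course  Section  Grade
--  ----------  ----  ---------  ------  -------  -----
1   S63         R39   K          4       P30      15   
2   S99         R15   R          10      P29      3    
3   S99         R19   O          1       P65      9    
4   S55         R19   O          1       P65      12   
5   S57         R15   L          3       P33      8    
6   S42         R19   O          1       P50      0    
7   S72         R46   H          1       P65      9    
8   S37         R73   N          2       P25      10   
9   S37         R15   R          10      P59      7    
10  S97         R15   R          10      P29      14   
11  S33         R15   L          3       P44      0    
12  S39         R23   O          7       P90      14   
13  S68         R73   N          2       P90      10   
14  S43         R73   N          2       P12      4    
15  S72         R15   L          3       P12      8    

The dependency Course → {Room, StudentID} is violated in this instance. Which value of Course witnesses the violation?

Course=4: row 1 → {Room,StudentID} = (R39, K) ✓
Course=10: rows 2, 9, 10 → {Room,StudentID} = (R15, R), (R15, R), (R15, R) ✓
Course=1: rows 3, 4, 6, 7 → {Room,StudentID} takes values {(R19, O), (R46, H)} — violation
Course=3: rows 5, 11, 15 → {Room,StudentID} = (R15, L), (R15, L), (R15, L) ✓
Course=2: rows 8, 13, 14 → {Room,StudentID} = (R73, N), (R73, N), (R73, N) ✓
Course=7: row 12 → {Room,StudentID} = (R23, O) ✓
The only Course value with inconsistent RHS is Course=1.

1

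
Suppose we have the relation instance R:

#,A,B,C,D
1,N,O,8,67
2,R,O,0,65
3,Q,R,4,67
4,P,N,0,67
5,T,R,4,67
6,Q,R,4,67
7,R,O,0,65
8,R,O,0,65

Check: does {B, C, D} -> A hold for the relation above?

No

(B=O, C=8, D=67): row 1 → A = N ✓
(B=O, C=0, D=65): rows 2, 7, 8 → A = R, R, R ✓
(B=R, C=4, D=67): rows 3, 5, 6 → A takes values {Q, T} — violation
(B=N, C=0, D=67): row 4 → A = P ✓
Two rows agree on {B, C, D} but differ on A, so {B, C, D} -> A does not hold.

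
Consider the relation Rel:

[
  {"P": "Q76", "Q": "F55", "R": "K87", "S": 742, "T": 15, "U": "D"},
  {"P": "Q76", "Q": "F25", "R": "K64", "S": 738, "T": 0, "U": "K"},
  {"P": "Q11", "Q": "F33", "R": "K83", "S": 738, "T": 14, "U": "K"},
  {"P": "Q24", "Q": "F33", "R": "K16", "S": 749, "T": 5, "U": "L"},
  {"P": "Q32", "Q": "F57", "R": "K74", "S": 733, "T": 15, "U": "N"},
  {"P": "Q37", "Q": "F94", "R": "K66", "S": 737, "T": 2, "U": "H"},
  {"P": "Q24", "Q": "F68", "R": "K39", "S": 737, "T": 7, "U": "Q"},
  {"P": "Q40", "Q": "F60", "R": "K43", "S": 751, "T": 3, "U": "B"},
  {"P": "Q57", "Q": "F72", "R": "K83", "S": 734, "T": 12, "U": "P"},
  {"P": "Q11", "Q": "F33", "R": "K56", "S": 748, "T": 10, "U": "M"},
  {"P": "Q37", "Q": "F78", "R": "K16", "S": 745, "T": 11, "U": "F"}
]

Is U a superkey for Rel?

Two distinct rows share U=K, so U does not determine every attribute — not a superkey.

No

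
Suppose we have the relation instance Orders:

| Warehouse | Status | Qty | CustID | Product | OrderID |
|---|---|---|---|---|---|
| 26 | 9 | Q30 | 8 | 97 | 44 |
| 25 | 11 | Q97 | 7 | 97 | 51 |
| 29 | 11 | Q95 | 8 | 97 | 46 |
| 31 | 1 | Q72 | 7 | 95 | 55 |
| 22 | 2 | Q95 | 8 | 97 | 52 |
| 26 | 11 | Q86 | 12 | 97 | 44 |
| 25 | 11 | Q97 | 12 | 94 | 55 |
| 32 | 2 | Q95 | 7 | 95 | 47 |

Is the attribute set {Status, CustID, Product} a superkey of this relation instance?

All 8 rows have distinct {Status, CustID, Product} values, so {Status, CustID, Product} → (all attributes) holds and {Status, CustID, Product} is a superkey.

Yes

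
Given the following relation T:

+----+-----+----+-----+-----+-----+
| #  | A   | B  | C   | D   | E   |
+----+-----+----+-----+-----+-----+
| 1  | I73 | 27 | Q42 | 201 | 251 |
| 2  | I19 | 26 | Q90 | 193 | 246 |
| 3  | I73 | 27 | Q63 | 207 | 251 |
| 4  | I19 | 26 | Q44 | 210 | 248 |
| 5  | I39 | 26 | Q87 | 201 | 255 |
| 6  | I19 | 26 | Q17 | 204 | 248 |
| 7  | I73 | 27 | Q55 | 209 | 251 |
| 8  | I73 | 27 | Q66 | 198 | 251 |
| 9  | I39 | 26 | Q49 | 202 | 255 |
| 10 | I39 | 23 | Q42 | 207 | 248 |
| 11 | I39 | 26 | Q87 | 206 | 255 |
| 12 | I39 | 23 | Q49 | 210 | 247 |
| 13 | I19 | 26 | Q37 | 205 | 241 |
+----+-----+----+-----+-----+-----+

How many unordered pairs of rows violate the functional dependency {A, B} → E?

(A=I73, B=27): all 4 rows agree on E — 0 pairs.
(A=I19, B=26): violating pairs (2,4), (2,6), (2,13), (4,13), (6,13) — 5 pairs.
(A=I39, B=26): all 3 rows agree on E — 0 pairs.
(A=I39, B=23): violating pairs (10,12) — 1 pair.

6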